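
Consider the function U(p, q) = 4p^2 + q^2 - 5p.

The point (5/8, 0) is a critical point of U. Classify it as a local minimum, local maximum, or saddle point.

The Hessian of U is constant: H = [[8, 0], [0, 2]].
det(H) = 8·2 − 0² = 16.
det(H) > 0 and tr(H) = 10 > 0, so H is positive definite and the point is a local minimum.

local minimum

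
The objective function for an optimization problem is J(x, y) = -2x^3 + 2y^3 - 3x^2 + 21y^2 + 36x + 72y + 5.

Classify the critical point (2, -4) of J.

The mixed partial ∂²J/∂x∂y is 0, so the Hessian at any point is diag(J_xx, J_yy) = diag(-6(2x + 1), 6(2y + 7)).
At (2, -4): H = diag(-30, -6).
Both eigenvalues are negative, so H is negative definite: a local maximum.

local maximum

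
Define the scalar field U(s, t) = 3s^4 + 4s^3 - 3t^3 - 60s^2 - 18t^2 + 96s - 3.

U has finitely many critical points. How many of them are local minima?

2

U separates as a function of s plus a function of t, so ∇U=0 decouples.
∂U/∂s = 12(s - 2)(s - 1)(s + 4) = 0 at s ∈ {-4, 1, 2}; ∂U/∂t = -9t(t + 4) = 0 at t ∈ {-4, 0}.
The Hessian is diagonal: diag(U_ss, U_tt). Second derivatives: U_ss(-4)=360, U_ss(1)=-60, U_ss(2)=72; U_tt(-4)=36, U_tt(0)=-36.
Local minima occur where both diagonal entries positive: (-4, -4), (2, -4). Count: 2.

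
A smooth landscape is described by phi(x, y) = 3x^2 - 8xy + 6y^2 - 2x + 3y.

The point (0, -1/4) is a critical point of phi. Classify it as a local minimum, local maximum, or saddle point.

local minimum

The Hessian of phi is constant: H = [[6, -8], [-8, 12]].
det(H) = 6·12 − (-8)² = 8.
det(H) > 0 and tr(H) = 18 > 0, so H is positive definite and the point is a local minimum.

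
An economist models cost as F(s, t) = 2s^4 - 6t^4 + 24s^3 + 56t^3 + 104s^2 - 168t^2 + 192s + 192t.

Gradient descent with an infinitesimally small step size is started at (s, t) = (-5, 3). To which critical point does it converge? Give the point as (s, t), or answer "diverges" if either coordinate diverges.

(-4, 2)

F is separable, so gradient descent decouples: s follows -∂F/∂s, t follows -∂F/∂t.
∂F/∂s = 8(s + 2)(s + 3)(s + 4); at s=-5 this is -48, so s increases.
∂F/∂t = -24(t - 4)(t - 2)(t - 1); at t=3 this is 48, so t decreases.
s converges to its nearest critical value -4 (a local min of the s-part); t converges to 2. The iterate converges to (-4, 2).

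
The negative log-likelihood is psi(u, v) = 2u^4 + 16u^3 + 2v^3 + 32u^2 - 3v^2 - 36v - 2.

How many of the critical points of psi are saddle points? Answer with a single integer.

psi separates as a function of u plus a function of v, so ∇psi=0 decouples.
∂psi/∂u = 8u(u + 2)(u + 4) = 0 at u ∈ {-4, -2, 0}; ∂psi/∂v = 6(v - 3)(v + 2) = 0 at v ∈ {-2, 3}.
The Hessian is diagonal: diag(psi_uu, psi_vv). Second derivatives: psi_uu(-4)=64, psi_uu(-2)=-32, psi_uu(0)=64; psi_vv(-2)=-30, psi_vv(3)=30.
Saddle points occur where the two diagonal entries have opposite signs: (-4, -2), (-2, 3), (0, -2). Count: 3.

3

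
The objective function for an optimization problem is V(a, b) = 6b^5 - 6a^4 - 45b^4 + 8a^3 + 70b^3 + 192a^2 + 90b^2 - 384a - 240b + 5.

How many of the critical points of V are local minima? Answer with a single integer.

V separates as a function of a plus a function of b, so ∇V=0 decouples.
∂V/∂a = -24(a - 4)(a - 1)(a + 4) = 0 at a ∈ {-4, 1, 4}; ∂V/∂b = 30(b - 4)(b - 2)(b - 1)(b + 1) = 0 at b ∈ {-1, 1, 2, 4}.
The Hessian is diagonal: diag(V_aa, V_bb). Second derivatives: V_aa(-4)=-960, V_aa(1)=360, V_aa(4)=-576; V_bb(-1)=-900, V_bb(1)=180, V_bb(2)=-180, V_bb(4)=900.
Local minima occur where both diagonal entries positive: (1, 1), (1, 4). Count: 2.

2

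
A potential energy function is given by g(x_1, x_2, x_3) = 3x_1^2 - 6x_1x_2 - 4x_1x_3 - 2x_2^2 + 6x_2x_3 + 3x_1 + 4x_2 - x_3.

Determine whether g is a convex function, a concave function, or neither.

neither

g is quadratic, so its Hessian is the constant matrix H = [[6, -6, -4], [-6, -4, 6], [-4, 6, 0]].
Leading principal minors: 6, -60, 136.
Neither pattern holds ⇒ H is indefinite ⇒ neither convex nor concave.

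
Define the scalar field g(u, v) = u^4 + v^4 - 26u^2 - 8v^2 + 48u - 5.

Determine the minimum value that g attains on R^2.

g(u,v) separates as P(u) + Q(v) − 5, so its minimum is min P + min Q − 5.
P'(u) = 4(u - 3)(u - 1)(u + 4) vanishes at u ∈ {-4, 1, 3}; Q'(v) = 4v(v - 2)(v + 2) vanishes at v ∈ {-2, 0, 2}.
Local minima of P (where P''>0): P(-4)=-352, P(3)=-9. Local minima of Q: Q(-2)=-16, Q(2)=-16.
So the global minimum of g is P(-4) + Q(-2) − 5 = -352 − 16 − 5 = -373, attained at (-4, -2).

-373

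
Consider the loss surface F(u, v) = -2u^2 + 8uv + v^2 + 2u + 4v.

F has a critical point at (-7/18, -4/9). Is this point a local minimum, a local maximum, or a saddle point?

The Hessian of F is constant: H = [[-4, 8], [8, 2]].
det(H) = (-4)·2 − 8² = -72.
Since det(H) < 0, H is indefinite and the critical point is a saddle point.

saddle point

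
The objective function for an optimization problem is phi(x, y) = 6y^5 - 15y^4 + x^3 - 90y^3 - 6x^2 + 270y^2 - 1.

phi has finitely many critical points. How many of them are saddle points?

phi separates as a function of x plus a function of y, so ∇phi=0 decouples.
∂phi/∂x = 3x(x - 4) = 0 at x ∈ {0, 4}; ∂phi/∂y = 30y(y - 3)(y - 2)(y + 3) = 0 at y ∈ {-3, 0, 2, 3}.
The Hessian is diagonal: diag(phi_xx, phi_yy). Second derivatives: phi_xx(0)=-12, phi_xx(4)=12; phi_yy(-3)=-2700, phi_yy(0)=540, phi_yy(2)=-300, phi_yy(3)=540.
Saddle points occur where the two diagonal entries have opposite signs: (0, 0), (0, 3), (4, -3), (4, 2). Count: 4.

4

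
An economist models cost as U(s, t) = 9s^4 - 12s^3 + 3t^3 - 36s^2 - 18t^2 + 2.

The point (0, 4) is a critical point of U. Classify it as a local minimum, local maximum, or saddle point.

The mixed partial ∂²U/∂s∂t is 0, so the Hessian at any point is diag(U_ss, U_tt) = diag(36(3s^2 - 2s - 2), 18(t - 2)).
At (0, 4): H = diag(-72, 36).
The eigenvalues have opposite signs, so H is indefinite: a saddle point.

saddle point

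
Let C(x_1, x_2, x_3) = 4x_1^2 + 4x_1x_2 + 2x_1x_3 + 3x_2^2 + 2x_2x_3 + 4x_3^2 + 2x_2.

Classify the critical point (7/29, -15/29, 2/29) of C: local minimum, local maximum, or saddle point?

The Hessian is constant: H = [[8, 4, 2], [4, 6, 2], [2, 2, 8]].
Leading principal minors: Δ₁ = 8, Δ₂ = 32, Δ₃ = 232.
All leading minors are positive, so H is positive definite: a local minimum.

local minimum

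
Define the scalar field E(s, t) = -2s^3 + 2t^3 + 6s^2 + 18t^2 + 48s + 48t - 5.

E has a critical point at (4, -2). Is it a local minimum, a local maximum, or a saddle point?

saddle point

The mixed partial ∂²E/∂s∂t is 0, so the Hessian at any point is diag(E_ss, E_tt) = diag(12(-s + 1), 12(t + 3)).
At (4, -2): H = diag(-36, 12).
The eigenvalues have opposite signs, so H is indefinite: a saddle point.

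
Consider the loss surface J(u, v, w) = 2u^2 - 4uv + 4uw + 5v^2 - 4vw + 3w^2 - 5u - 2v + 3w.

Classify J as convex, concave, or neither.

J is quadratic, so its Hessian is the constant matrix H = [[4, -4, 4], [-4, 10, -4], [4, -4, 6]].
Leading principal minors: 4, 24, 48.
All positive ⇒ H ≻ 0 ⇒ convex.

convex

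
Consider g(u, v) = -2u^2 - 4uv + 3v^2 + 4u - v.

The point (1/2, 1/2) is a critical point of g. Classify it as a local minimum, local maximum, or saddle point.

saddle point

The Hessian of g is constant: H = [[-4, -4], [-4, 6]].
det(H) = (-4)·6 − (-4)² = -40.
Since det(H) < 0, H is indefinite and the critical point is a saddle point.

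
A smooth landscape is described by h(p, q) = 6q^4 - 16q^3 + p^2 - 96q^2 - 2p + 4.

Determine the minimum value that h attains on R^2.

h(p,q) separates as A(p) + B(q) + 4, so its minimum is min A + min B + 4.
A'(p) = 2p - 2 vanishes at p ∈ {1}; B'(q) = 24q(q - 4)(q + 2) vanishes at q ∈ {-2, 0, 4}.
Local minima of A (where A''>0): A(1)=-1. Local minima of B: B(-2)=-160, B(4)=-1024.
So the global minimum of h is A(1) + B(4) + 4 = -1 − 1024 + 4 = -1021, attained at (1, 4).

-1021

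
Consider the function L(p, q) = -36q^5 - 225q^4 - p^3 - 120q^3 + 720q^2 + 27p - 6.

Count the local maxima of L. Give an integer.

2

L separates as a function of p plus a function of q, so ∇L=0 decouples.
∂L/∂p = -3(p - 3)(p + 3) = 0 at p ∈ {-3, 3}; ∂L/∂q = -180q(q - 1)(q + 2)(q + 4) = 0 at q ∈ {-4, -2, 0, 1}.
The Hessian is diagonal: diag(L_pp, L_qq). Second derivatives: L_pp(-3)=18, L_pp(3)=-18; L_qq(-4)=7200, L_qq(-2)=-2160, L_qq(0)=1440, L_qq(1)=-2700.
Local maxima occur where both diagonal entries negative: (3, -2), (3, 1). Count: 2.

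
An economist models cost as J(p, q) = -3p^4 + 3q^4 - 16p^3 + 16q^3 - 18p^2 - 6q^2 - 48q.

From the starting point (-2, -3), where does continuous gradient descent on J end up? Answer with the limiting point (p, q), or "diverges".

(-1, -4)

J is separable, so gradient descent decouples: p follows -∂J/∂p, q follows -∂J/∂q.
∂J/∂p = -12p(p + 1)(p + 3); at p=-2 this is -24, so p increases.
∂J/∂q = 12(q - 1)(q + 1)(q + 4); at q=-3 this is 96, so q decreases.
p converges to its nearest critical value -1 (a local min of the p-part); q converges to -4. The iterate converges to (-1, -4).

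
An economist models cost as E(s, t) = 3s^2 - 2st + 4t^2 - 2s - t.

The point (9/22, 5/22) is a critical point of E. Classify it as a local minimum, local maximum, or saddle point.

local minimum

The Hessian of E is constant: H = [[6, -2], [-2, 8]].
det(H) = 6·8 − (-2)² = 44.
det(H) > 0 and tr(H) = 14 > 0, so H is positive definite and the point is a local minimum.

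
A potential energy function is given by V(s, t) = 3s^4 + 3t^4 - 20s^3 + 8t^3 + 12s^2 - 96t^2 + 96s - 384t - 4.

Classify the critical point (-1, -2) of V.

saddle point

The mixed partial ∂²V/∂s∂t is 0, so the Hessian at any point is diag(V_ss, V_tt) = diag(12(3s^2 - 10s + 2), 12(3t^2 + 4t - 16)).
At (-1, -2): H = diag(180, -144).
The eigenvalues have opposite signs, so H is indefinite: a saddle point.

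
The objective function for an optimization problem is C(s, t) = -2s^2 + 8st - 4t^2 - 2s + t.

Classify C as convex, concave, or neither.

neither

C is quadratic, so its Hessian is the constant matrix H = [[-4, 8], [8, -8]].
det(H) = -32, tr(H) = -12.
det(H) < 0, so H is indefinite: neither convex nor concave.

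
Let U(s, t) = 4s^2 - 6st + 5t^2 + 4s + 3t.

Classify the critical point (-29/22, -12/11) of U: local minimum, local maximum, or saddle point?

The Hessian of U is constant: H = [[8, -6], [-6, 10]].
det(H) = 8·10 − (-6)² = 44.
det(H) > 0 and tr(H) = 18 > 0, so H is positive definite and the point is a local minimum.

local minimum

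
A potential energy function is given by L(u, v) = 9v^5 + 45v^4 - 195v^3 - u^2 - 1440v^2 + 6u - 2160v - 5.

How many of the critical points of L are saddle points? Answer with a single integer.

L separates as a function of u plus a function of v, so ∇L=0 decouples.
∂L/∂u = -2(u - 3) = 0 at u ∈ {3}; ∂L/∂v = 45(v - 4)(v + 1)(v + 3)(v + 4) = 0 at v ∈ {-4, -3, -1, 4}.
The Hessian is diagonal: diag(L_uu, L_vv). Second derivatives: L_uu(3)=-2; L_vv(-4)=-1080, L_vv(-3)=630, L_vv(-1)=-1350, L_vv(4)=12600.
Saddle points occur where the two diagonal entries have opposite signs: (3, -3), (3, 4). Count: 2.

2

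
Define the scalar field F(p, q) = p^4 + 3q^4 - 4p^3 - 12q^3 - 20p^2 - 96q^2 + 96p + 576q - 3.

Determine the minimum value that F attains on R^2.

-2586

F(p,q) separates as A(p) + B(q) − 3, so its minimum is min A + min B − 3.
A'(p) = 4(p - 4)(p - 2)(p + 3) vanishes at p ∈ {-3, 2, 4}; B'(q) = 12(q - 4)(q - 3)(q + 4) vanishes at q ∈ {-4, 3, 4}.
Local minima of A (where A''>0): A(-3)=-279, A(4)=64. Local minima of B: B(-4)=-2304, B(4)=768.
So the global minimum of F is A(-3) + B(-4) − 3 = -279 − 2304 − 3 = -2586, attained at (-3, -4).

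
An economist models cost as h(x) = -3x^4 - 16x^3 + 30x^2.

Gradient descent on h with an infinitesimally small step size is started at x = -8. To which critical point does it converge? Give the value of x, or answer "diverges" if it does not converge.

diverges

h'(x) = -12x(x - 1)(x + 5), so h'(-8) = 2592.
Gradient descent moves in the -h' direction, i.e. x is decreasing.
There is no critical point below x=-8, and h' keeps the same sign, so the iterate runs off to −∞.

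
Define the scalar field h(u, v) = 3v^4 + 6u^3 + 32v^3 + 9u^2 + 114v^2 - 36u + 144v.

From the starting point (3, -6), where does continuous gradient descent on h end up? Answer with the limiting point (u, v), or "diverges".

(1, -4)

h is separable, so gradient descent decouples: u follows -∂h/∂u, v follows -∂h/∂v.
∂h/∂u = 18(u - 1)(u + 2); at u=3 this is 180, so u decreases.
∂h/∂v = 12(v + 1)(v + 3)(v + 4); at v=-6 this is -360, so v increases.
u converges to its nearest critical value 1 (a local min of the u-part); v converges to -4. The iterate converges to (1, -4).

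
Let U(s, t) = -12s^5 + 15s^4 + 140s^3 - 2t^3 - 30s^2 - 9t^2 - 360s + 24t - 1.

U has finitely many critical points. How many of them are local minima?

2

U separates as a function of s plus a function of t, so ∇U=0 decouples.
∂U/∂s = -60(s - 3)(s - 1)(s + 1)(s + 2) = 0 at s ∈ {-2, -1, 1, 3}; ∂U/∂t = -6(t - 1)(t + 4) = 0 at t ∈ {-4, 1}.
The Hessian is diagonal: diag(U_ss, U_tt). Second derivatives: U_ss(-2)=900, U_ss(-1)=-480, U_ss(1)=720, U_ss(3)=-2400; U_tt(-4)=30, U_tt(1)=-30.
Local minima occur where both diagonal entries positive: (-2, -4), (1, -4). Count: 2.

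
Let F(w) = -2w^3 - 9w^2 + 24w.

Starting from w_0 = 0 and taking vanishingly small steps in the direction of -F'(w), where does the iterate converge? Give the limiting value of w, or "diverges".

F'(w) = -6(w - 1)(w + 4), so F'(0) = 24.
Gradient descent moves in the -F' direction, i.e. w is decreasing.
The nearest critical point in that direction is w = -4, where F'' = 30 > 0 (a local minimum). The iterate converges there.

-4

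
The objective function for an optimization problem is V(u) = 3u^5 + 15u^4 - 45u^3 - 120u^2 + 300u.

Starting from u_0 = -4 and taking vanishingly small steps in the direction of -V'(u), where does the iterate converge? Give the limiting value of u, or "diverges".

-2

V'(u) = 15(u - 2)(u - 1)(u + 2)(u + 5), so V'(-4) = -900.
Gradient descent moves in the -V' direction, i.e. u is increasing.
The nearest critical point in that direction is u = -2, where V'' = 540 > 0 (a local minimum). The iterate converges there.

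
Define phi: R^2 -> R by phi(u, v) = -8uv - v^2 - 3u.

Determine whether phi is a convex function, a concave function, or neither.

phi is quadratic, so its Hessian is the constant matrix H = [[0, -8], [-8, -2]].
det(H) = -64, tr(H) = -2.
det(H) < 0, so H is indefinite: neither convex nor concave.

neither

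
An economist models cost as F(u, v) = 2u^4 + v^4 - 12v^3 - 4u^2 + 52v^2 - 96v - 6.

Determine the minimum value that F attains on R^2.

-72

F(u,v) separates as P(u) + Q(v) − 6, so its minimum is min P + min Q − 6.
P'(u) = 8u(u - 1)(u + 1) vanishes at u ∈ {-1, 0, 1}; Q'(v) = 4(v - 4)(v - 3)(v - 2) vanishes at v ∈ {2, 3, 4}.
Local minima of P (where P''>0): P(-1)=-2, P(1)=-2. Local minima of Q: Q(2)=-64, Q(4)=-64.
So the global minimum of F is P(-1) + Q(2) − 6 = -2 − 64 − 6 = -72, attained at (-1, 2).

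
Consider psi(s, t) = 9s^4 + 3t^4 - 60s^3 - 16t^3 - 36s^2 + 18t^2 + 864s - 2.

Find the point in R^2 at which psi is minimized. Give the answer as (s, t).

psi(s,t) separates as P(s) + Q(t) − 2, so its minimum is min P + min Q − 2.
P'(s) = 36(s - 4)(s - 3)(s + 2) vanishes at s ∈ {-2, 3, 4}; Q'(t) = 12t(t - 3)(t - 1) vanishes at t ∈ {0, 1, 3}.
Local minima of P (where P''>0): P(-2)=-1248, P(4)=1344. Local minima of Q: Q(0)=0, Q(3)=-27.
So the global minimum of psi is P(-2) + Q(3) − 2 = -1248 − 27 − 2 = -1277, attained at (-2, 3).

(-2, 3)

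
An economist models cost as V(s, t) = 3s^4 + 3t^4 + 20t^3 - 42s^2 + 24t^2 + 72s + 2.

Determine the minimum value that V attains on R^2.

V(s,t) separates as P(s) + Q(t) + 2, so its minimum is min P + min Q + 2.
P'(s) = 12(s - 2)(s - 1)(s + 3) vanishes at s ∈ {-3, 1, 2}; Q'(t) = 12t(t + 1)(t + 4) vanishes at t ∈ {-4, -1, 0}.
Local minima of P (where P''>0): P(-3)=-351, P(2)=24. Local minima of Q: Q(-4)=-128, Q(0)=0.
So the global minimum of V is P(-3) + Q(-4) + 2 = -351 − 128 + 2 = -477, attained at (-3, -4).

-477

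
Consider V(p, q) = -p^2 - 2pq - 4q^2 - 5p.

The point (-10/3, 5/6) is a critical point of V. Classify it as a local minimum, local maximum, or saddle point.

local maximum

The Hessian of V is constant: H = [[-2, -2], [-2, -8]].
det(H) = (-2)·(-8) − (-2)² = 12.
det(H) > 0 and tr(H) = -10 < 0, so H is negative definite and the point is a local maximum.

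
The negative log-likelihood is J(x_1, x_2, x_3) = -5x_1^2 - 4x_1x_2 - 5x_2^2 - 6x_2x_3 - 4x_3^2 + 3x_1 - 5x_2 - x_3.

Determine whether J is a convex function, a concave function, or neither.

J is quadratic, so its Hessian is the constant matrix H = [[-10, -4, 0], [-4, -10, -6], [0, -6, -8]].
Leading principal minors: -10, 84, -312.
Signs alternate −, +, − ⇒ H ≺ 0 ⇒ concave.

concave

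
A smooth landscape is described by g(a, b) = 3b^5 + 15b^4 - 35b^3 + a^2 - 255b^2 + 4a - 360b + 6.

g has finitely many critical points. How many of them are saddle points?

2

g separates as a function of a plus a function of b, so ∇g=0 decouples.
∂g/∂a = 2(a + 2) = 0 at a ∈ {-2}; ∂g/∂b = 15(b - 3)(b + 1)(b + 2)(b + 4) = 0 at b ∈ {-4, -2, -1, 3}.
The Hessian is diagonal: diag(g_aa, g_bb). Second derivatives: g_aa(-2)=2; g_bb(-4)=-630, g_bb(-2)=150, g_bb(-1)=-180, g_bb(3)=2100.
Saddle points occur where the two diagonal entries have opposite signs: (-2, -4), (-2, -1). Count: 2.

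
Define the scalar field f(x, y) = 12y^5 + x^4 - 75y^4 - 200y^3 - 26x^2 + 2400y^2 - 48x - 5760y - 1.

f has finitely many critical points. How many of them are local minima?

4

f separates as a function of x plus a function of y, so ∇f=0 decouples.
∂f/∂x = 4(x - 4)(x + 1)(x + 3) = 0 at x ∈ {-3, -1, 4}; ∂f/∂y = 60(y - 4)(y - 3)(y - 2)(y + 4) = 0 at y ∈ {-4, 2, 3, 4}.
The Hessian is diagonal: diag(f_xx, f_yy). Second derivatives: f_xx(-3)=56, f_xx(-1)=-40, f_xx(4)=140; f_yy(-4)=-20160, f_yy(2)=720, f_yy(3)=-420, f_yy(4)=960.
Local minima occur where both diagonal entries positive: (-3, 2), (-3, 4), (4, 2), (4, 4). Count: 4.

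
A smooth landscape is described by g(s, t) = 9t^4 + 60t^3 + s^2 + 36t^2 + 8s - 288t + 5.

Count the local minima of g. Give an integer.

g separates as a function of s plus a function of t, so ∇g=0 decouples.
∂g/∂s = 2(s + 4) = 0 at s ∈ {-4}; ∂g/∂t = 36(t - 1)(t + 2)(t + 4) = 0 at t ∈ {-4, -2, 1}.
The Hessian is diagonal: diag(g_ss, g_tt). Second derivatives: g_ss(-4)=2; g_tt(-4)=360, g_tt(-2)=-216, g_tt(1)=540.
Local minima occur where both diagonal entries positive: (-4, -4), (-4, 1). Count: 2.

2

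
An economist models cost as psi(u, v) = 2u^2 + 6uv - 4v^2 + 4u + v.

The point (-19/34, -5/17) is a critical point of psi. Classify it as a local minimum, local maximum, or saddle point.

The Hessian of psi is constant: H = [[4, 6], [6, -8]].
det(H) = 4·(-8) − 6² = -68.
Since det(H) < 0, H is indefinite and the critical point is a saddle point.

saddle point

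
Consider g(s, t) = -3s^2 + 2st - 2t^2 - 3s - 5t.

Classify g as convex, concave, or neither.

concave

g is quadratic, so its Hessian is the constant matrix H = [[-6, 2], [2, -4]].
det(H) = 20, tr(H) = -10.
det(H) > 0 and tr(H) < 0, so H is negative definite everywhere: concave.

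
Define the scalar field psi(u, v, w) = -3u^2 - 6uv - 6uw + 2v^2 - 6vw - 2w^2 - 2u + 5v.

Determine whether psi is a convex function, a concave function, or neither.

psi is quadratic, so its Hessian is the constant matrix H = [[-6, -6, -6], [-6, 4, -6], [-6, -6, -4]].
Leading principal minors: -6, -60, -120.
Neither pattern holds ⇒ H is indefinite ⇒ neither convex nor concave.

neither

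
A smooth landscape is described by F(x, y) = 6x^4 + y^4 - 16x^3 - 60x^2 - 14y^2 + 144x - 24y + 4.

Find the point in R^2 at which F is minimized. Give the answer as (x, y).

(-2, 3)

F(x,y) separates as P(x) + Q(y) + 4, so its minimum is min P + min Q + 4.
P'(x) = 24(x - 3)(x - 1)(x + 2) vanishes at x ∈ {-2, 1, 3}; Q'(y) = 4(y - 3)(y + 1)(y + 2) vanishes at y ∈ {-2, -1, 3}.
Local minima of P (where P''>0): P(-2)=-304, P(3)=-54. Local minima of Q: Q(-2)=8, Q(3)=-117.
So the global minimum of F is P(-2) + Q(3) + 4 = -304 − 117 + 4 = -417, attained at (-2, 3).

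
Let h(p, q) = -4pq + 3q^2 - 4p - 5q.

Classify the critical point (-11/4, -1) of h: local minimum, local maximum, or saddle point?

The Hessian of h is constant: H = [[0, -4], [-4, 6]].
det(H) = 0·6 − (-4)² = -16.
Since det(H) < 0, H is indefinite and the critical point is a saddle point.

saddle point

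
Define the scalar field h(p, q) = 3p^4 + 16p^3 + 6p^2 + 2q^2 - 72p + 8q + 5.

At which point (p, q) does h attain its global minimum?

(1, -2)

h(p,q) separates as A(p) + B(q) + 5, so its minimum is min A + min B + 5.
A'(p) = 12(p - 1)(p + 2)(p + 3) vanishes at p ∈ {-3, -2, 1}; B'(q) = 4q + 8 vanishes at q ∈ {-2}.
Local minima of A (where A''>0): A(-3)=81, A(1)=-47. Local minima of B: B(-2)=-8.
So the global minimum of h is A(1) + B(-2) + 5 = -47 − 8 + 5 = -50, attained at (1, -2).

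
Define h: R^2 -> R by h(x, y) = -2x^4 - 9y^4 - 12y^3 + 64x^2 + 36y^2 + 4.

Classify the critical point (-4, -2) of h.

The mixed partial ∂²h/∂x∂y is 0, so the Hessian at any point is diag(h_xx, h_yy) = diag(8(-3x^2 + 16), 36(-3y^2 - 2y + 2)).
At (-4, -2): H = diag(-256, -216).
Both eigenvalues are negative, so H is negative definite: a local maximum.

local maximum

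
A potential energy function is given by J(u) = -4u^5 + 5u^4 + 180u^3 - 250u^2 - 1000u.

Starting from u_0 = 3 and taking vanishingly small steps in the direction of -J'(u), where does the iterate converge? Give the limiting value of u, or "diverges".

J'(u) = -20(u - 5)(u - 2)(u + 1)(u + 5), so J'(3) = 1280.
Gradient descent moves in the -J' direction, i.e. u is decreasing.
The nearest critical point in that direction is u = 2, where J'' = 1260 > 0 (a local minimum). The iterate converges there.

2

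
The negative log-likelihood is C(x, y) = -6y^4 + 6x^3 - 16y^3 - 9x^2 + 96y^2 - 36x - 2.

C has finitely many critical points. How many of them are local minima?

1

C separates as a function of x plus a function of y, so ∇C=0 decouples.
∂C/∂x = 18(x - 2)(x + 1) = 0 at x ∈ {-1, 2}; ∂C/∂y = -24y(y - 2)(y + 4) = 0 at y ∈ {-4, 0, 2}.
The Hessian is diagonal: diag(C_xx, C_yy). Second derivatives: C_xx(-1)=-54, C_xx(2)=54; C_yy(-4)=-576, C_yy(0)=192, C_yy(2)=-288.
Local minima occur where both diagonal entries positive: (2, 0). Count: 1.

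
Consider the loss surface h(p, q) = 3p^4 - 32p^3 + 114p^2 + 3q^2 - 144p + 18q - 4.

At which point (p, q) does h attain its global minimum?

(1, -3)

h(p,q) separates as A(p) + B(q) − 4, so its minimum is min A + min B − 4.
A'(p) = 12(p - 4)(p - 3)(p - 1) vanishes at p ∈ {1, 3, 4}; B'(q) = 6q + 18 vanishes at q ∈ {-3}.
Local minima of A (where A''>0): A(1)=-59, A(4)=-32. Local minima of B: B(-3)=-27.
So the global minimum of h is A(1) + B(-3) − 4 = -59 − 27 − 4 = -90, attained at (1, -3).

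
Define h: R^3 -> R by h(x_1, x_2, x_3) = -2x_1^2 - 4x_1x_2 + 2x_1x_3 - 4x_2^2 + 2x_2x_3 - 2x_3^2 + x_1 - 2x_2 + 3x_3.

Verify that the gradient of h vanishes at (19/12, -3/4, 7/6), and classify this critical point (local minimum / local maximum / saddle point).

local maximum

∇h = (-4x_1 - 4x_2 + 2x_3 + 1, -4x_1 - 8x_2 + 2x_3 - 2, 2x_1 + 2x_2 - 4x_3 + 3); substituting (19/12, -3/4, 7/6) gives ∇h = (0, 0, 0), so (19/12, -3/4, 7/6) is indeed a critical point.
The Hessian is constant: H = [[-4, -4, 2], [-4, -8, 2], [2, 2, -4]].
Leading principal minors: Δ₁ = -4, Δ₂ = 16, Δ₃ = -48.
The minors alternate sign starting negative (−, +, −), so H is negative definite: a local maximum.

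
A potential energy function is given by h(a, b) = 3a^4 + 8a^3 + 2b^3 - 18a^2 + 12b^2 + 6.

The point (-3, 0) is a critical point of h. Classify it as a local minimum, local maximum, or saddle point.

local minimum

The mixed partial ∂²h/∂a∂b is 0, so the Hessian at any point is diag(h_aa, h_bb) = diag(12(3a^2 + 4a - 3), 12(b + 2)).
At (-3, 0): H = diag(144, 24).
Both eigenvalues are positive, so H is positive definite: a local minimum.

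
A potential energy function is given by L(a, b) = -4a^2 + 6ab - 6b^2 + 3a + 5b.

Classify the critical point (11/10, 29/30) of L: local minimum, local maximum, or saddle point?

The Hessian of L is constant: H = [[-8, 6], [6, -12]].
det(H) = (-8)·(-12) − 6² = 60.
det(H) > 0 and tr(H) = -20 < 0, so H is negative definite and the point is a local maximum.

local maximum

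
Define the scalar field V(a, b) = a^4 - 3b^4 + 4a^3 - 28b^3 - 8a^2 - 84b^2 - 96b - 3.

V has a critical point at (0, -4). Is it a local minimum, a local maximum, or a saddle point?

local maximum

The mixed partial ∂²V/∂a∂b is 0, so the Hessian at any point is diag(V_aa, V_bb) = diag(4(3a^2 + 6a - 4), -12(3b^2 + 14b + 14)).
At (0, -4): H = diag(-16, -72).
Both eigenvalues are negative, so H is negative definite: a local maximum.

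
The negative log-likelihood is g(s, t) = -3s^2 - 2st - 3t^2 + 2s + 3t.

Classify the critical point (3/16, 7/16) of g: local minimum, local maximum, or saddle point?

local maximum

The Hessian of g is constant: H = [[-6, -2], [-2, -6]].
det(H) = (-6)·(-6) − (-2)² = 32.
det(H) > 0 and tr(H) = -12 < 0, so H is negative definite and the point is a local maximum.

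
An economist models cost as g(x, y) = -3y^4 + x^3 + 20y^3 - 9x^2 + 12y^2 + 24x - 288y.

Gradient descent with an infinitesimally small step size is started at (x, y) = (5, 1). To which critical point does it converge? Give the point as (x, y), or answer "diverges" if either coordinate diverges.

g is separable, so gradient descent decouples: x follows -∂g/∂x, y follows -∂g/∂y.
∂g/∂x = 3(x - 4)(x - 2); at x=5 this is 9, so x decreases.
∂g/∂y = -12(y - 4)(y - 3)(y + 2); at y=1 this is -216, so y increases.
x converges to its nearest critical value 4 (a local min of the x-part); y converges to 3. The iterate converges to (4, 3).

(4, 3)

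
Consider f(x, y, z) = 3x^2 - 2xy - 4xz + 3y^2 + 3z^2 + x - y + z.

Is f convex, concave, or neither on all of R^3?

f is quadratic, so its Hessian is the constant matrix H = [[6, -2, -4], [-2, 6, 0], [-4, 0, 6]].
Leading principal minors: 6, 32, 96.
All positive ⇒ H ≻ 0 ⇒ convex.

convex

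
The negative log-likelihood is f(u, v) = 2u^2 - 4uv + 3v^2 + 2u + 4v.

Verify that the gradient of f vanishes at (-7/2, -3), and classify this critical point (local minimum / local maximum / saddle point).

local minimum

∇f = (4u - 4v + 2, -4u + 6v + 4); substituting (-7/2, -3) gives ∇f = (0, 0), so (-7/2, -3) is indeed a critical point.
The Hessian of f is constant: H = [[4, -4], [-4, 6]].
det(H) = 4·6 − (-4)² = 8.
det(H) > 0 and tr(H) = 10 > 0, so H is positive definite and the point is a local minimum.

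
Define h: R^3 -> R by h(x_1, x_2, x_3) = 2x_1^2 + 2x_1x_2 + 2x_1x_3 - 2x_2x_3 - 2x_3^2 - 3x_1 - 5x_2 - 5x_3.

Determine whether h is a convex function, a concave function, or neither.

neither

h is quadratic, so its Hessian is the constant matrix H = [[4, 2, 2], [2, 0, -2], [2, -2, -4]].
Leading principal minors: 4, -4, -16.
Neither pattern holds ⇒ H is indefinite ⇒ neither convex nor concave.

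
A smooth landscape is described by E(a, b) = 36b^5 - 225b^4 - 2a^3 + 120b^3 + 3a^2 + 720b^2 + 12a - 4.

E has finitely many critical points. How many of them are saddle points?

E separates as a function of a plus a function of b, so ∇E=0 decouples.
∂E/∂a = -6(a - 2)(a + 1) = 0 at a ∈ {-1, 2}; ∂E/∂b = 180b(b - 4)(b - 2)(b + 1) = 0 at b ∈ {-1, 0, 2, 4}.
The Hessian is diagonal: diag(E_aa, E_bb). Second derivatives: E_aa(-1)=18, E_aa(2)=-18; E_bb(-1)=-2700, E_bb(0)=1440, E_bb(2)=-2160, E_bb(4)=7200.
Saddle points occur where the two diagonal entries have opposite signs: (-1, -1), (-1, 2), (2, 0), (2, 4). Count: 4.

4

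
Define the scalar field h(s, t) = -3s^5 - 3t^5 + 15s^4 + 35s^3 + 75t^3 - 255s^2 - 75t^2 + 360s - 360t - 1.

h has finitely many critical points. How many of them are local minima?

h separates as a function of s plus a function of t, so ∇h=0 decouples.
∂h/∂s = -15(s - 4)(s - 2)(s - 1)(s + 3) = 0 at s ∈ {-3, 1, 2, 4}; ∂h/∂t = -15(t - 3)(t - 2)(t + 1)(t + 4) = 0 at t ∈ {-4, -1, 2, 3}.
The Hessian is diagonal: diag(h_ss, h_tt). Second derivatives: h_ss(-3)=2100, h_ss(1)=-180, h_ss(2)=150, h_ss(4)=-630; h_tt(-4)=1890, h_tt(-1)=-540, h_tt(2)=270, h_tt(3)=-420.
Local minima occur where both diagonal entries positive: (-3, -4), (-3, 2), (2, -4), (2, 2). Count: 4.

4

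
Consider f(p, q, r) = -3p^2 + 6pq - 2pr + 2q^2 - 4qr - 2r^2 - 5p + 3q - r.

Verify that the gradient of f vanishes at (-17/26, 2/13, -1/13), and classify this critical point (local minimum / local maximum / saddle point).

∇f = (-6p + 6q - 2r - 5, 6p + 4q - 4r + 3, -2p - 4q - 4r - 1); substituting (-17/26, 2/13, -1/13) gives ∇f = (0, 0, 0), so (-17/26, 2/13, -1/13) is indeed a critical point.
The Hessian is constant: H = [[-6, 6, -2], [6, 4, -4], [-2, -4, -4]].
Leading principal minors: Δ₁ = -6, Δ₂ = -60, Δ₃ = 416.
The minors fit neither the all-positive nor the alternating-sign pattern, so H is indefinite: a saddle point.

saddle point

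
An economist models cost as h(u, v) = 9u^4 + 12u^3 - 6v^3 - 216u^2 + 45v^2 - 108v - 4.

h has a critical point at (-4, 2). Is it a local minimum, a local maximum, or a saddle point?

local minimum

The mixed partial ∂²h/∂u∂v is 0, so the Hessian at any point is diag(h_uu, h_vv) = diag(36(3u^2 + 2u - 12), 18(-2v + 5)).
At (-4, 2): H = diag(1008, 18).
Both eigenvalues are positive, so H is positive definite: a local minimum.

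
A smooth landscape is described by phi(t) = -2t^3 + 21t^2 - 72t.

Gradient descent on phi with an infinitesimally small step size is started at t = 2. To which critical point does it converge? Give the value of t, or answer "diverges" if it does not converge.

phi'(t) = -6(t - 4)(t - 3), so phi'(2) = -12.
Gradient descent moves in the -phi' direction, i.e. t is increasing.
The nearest critical point in that direction is t = 3, where phi'' = 6 > 0 (a local minimum). The iterate converges there.

3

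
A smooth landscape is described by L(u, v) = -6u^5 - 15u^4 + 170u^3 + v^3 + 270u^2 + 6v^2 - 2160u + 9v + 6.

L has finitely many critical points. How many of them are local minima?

2

L separates as a function of u plus a function of v, so ∇L=0 decouples.
∂L/∂u = -30(u - 3)(u - 2)(u + 3)(u + 4) = 0 at u ∈ {-4, -3, 2, 3}; ∂L/∂v = 3(v + 1)(v + 3) = 0 at v ∈ {-3, -1}.
The Hessian is diagonal: diag(L_uu, L_vv). Second derivatives: L_uu(-4)=1260, L_uu(-3)=-900, L_uu(2)=900, L_uu(3)=-1260; L_vv(-3)=-6, L_vv(-1)=6.
Local minima occur where both diagonal entries positive: (-4, -1), (2, -1). Count: 2.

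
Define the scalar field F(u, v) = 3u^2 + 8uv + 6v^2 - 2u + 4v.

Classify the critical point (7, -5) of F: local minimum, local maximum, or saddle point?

The Hessian of F is constant: H = [[6, 8], [8, 12]].
det(H) = 6·12 − 8² = 8.
det(H) > 0 and tr(H) = 18 > 0, so H is positive definite and the point is a local minimum.

local minimum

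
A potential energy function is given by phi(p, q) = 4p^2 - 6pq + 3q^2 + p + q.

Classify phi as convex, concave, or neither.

phi is quadratic, so its Hessian is the constant matrix H = [[8, -6], [-6, 6]].
det(H) = 12, tr(H) = 14.
det(H) > 0 and tr(H) > 0, so H is positive definite everywhere: convex.

convex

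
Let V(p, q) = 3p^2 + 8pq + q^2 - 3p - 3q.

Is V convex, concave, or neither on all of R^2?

V is quadratic, so its Hessian is the constant matrix H = [[6, 8], [8, 2]].
det(H) = -52, tr(H) = 8.
det(H) < 0, so H is indefinite: neither convex nor concave.

neither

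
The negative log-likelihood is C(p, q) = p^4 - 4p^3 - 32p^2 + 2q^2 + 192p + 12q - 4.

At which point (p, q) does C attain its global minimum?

C(p,q) separates as A(p) + B(q) − 4, so its minimum is min A + min B − 4.
A'(p) = 4(p - 4)(p - 3)(p + 4) vanishes at p ∈ {-4, 3, 4}; B'(q) = 4q + 12 vanishes at q ∈ {-3}.
Local minima of A (where A''>0): A(-4)=-768, A(4)=256. Local minima of B: B(-3)=-18.
So the global minimum of C is A(-4) + B(-3) − 4 = -768 − 18 − 4 = -790, attained at (-4, -3).

(-4, -3)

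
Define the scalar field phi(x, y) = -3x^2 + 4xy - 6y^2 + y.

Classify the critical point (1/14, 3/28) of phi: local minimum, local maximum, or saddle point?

The Hessian of phi is constant: H = [[-6, 4], [4, -12]].
det(H) = (-6)·(-12) − 4² = 56.
det(H) > 0 and tr(H) = -18 < 0, so H is negative definite and the point is a local maximum.

local maximum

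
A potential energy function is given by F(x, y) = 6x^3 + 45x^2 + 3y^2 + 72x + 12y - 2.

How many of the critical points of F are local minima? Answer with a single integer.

F separates as a function of x plus a function of y, so ∇F=0 decouples.
∂F/∂x = 18(x + 1)(x + 4) = 0 at x ∈ {-4, -1}; ∂F/∂y = 6(y + 2) = 0 at y ∈ {-2}.
The Hessian is diagonal: diag(F_xx, F_yy). Second derivatives: F_xx(-4)=-54, F_xx(-1)=54; F_yy(-2)=6.
Local minima occur where both diagonal entries positive: (-1, -2). Count: 1.

1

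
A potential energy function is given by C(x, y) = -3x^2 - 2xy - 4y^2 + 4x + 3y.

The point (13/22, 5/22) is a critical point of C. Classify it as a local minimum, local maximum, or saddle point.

The Hessian of C is constant: H = [[-6, -2], [-2, -8]].
det(H) = (-6)·(-8) − (-2)² = 44.
det(H) > 0 and tr(H) = -14 < 0, so H is negative definite and the point is a local maximum.

local maximum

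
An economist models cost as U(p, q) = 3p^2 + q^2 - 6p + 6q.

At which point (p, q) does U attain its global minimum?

(1, -3)

U(p,q) separates as A(p) + B(q), so its minimum is min A + min B.
A'(p) = 6p - 6 vanishes at p ∈ {1}; B'(q) = 2q + 6 vanishes at q ∈ {-3}.
Local minima of A (where A''>0): A(1)=-3. Local minima of B: B(-3)=-9.
So the global minimum of U is A(1) + B(-3) = -3 − 9 = -12, attained at (1, -3).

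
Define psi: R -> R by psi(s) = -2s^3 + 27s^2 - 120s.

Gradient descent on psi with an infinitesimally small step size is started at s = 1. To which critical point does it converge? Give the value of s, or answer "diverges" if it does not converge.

psi'(s) = -6(s - 5)(s - 4), so psi'(1) = -72.
Gradient descent moves in the -psi' direction, i.e. s is increasing.
The nearest critical point in that direction is s = 4, where psi'' = 6 > 0 (a local minimum). The iterate converges there.

4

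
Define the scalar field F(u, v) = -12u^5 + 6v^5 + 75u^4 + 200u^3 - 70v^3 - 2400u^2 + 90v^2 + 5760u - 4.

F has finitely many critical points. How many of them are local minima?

4

F separates as a function of u plus a function of v, so ∇F=0 decouples.
∂F/∂u = -60(u - 4)(u - 3)(u - 2)(u + 4) = 0 at u ∈ {-4, 2, 3, 4}; ∂F/∂v = 30v(v - 2)(v - 1)(v + 3) = 0 at v ∈ {-3, 0, 1, 2}.
The Hessian is diagonal: diag(F_uu, F_vv). Second derivatives: F_uu(-4)=20160, F_uu(2)=-720, F_uu(3)=420, F_uu(4)=-960; F_vv(-3)=-1800, F_vv(0)=180, F_vv(1)=-120, F_vv(2)=300.
Local minima occur where both diagonal entries positive: (-4, 0), (-4, 2), (3, 0), (3, 2). Count: 4.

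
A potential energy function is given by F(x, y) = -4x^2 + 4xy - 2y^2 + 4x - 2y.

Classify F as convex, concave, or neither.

F is quadratic, so its Hessian is the constant matrix H = [[-8, 4], [4, -4]].
det(H) = 16, tr(H) = -12.
det(H) > 0 and tr(H) < 0, so H is negative definite everywhere: concave.

concave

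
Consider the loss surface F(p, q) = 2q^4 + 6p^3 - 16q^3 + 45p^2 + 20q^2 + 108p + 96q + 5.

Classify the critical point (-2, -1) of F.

The mixed partial ∂²F/∂p∂q is 0, so the Hessian at any point is diag(F_pp, F_qq) = diag(18(2p + 5), 8(3q^2 - 12q + 5)).
At (-2, -1): H = diag(18, 160).
Both eigenvalues are positive, so H is positive definite: a local minimum.

local minimum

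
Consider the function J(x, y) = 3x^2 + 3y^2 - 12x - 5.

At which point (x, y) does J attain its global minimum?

J(x,y) separates as P(x) + Q(y) − 5, so its minimum is min P + min Q − 5.
P'(x) = 6x - 12 vanishes at x ∈ {2}; Q'(y) = 6y vanishes at y ∈ {0}.
Local minima of P (where P''>0): P(2)=-12. Local minima of Q: Q(0)=0.
So the global minimum of J is P(2) + Q(0) − 5 = -12 + 0 − 5 = -17, attained at (2, 0).

(2, 0)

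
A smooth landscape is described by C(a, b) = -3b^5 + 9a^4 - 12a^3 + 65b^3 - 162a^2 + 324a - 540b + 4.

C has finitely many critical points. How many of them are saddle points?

C separates as a function of a plus a function of b, so ∇C=0 decouples.
∂C/∂a = 36(a - 3)(a - 1)(a + 3) = 0 at a ∈ {-3, 1, 3}; ∂C/∂b = -15(b - 3)(b - 2)(b + 2)(b + 3) = 0 at b ∈ {-3, -2, 2, 3}.
The Hessian is diagonal: diag(C_aa, C_bb). Second derivatives: C_aa(-3)=864, C_aa(1)=-288, C_aa(3)=432; C_bb(-3)=450, C_bb(-2)=-300, C_bb(2)=300, C_bb(3)=-450.
Saddle points occur where the two diagonal entries have opposite signs: (-3, -2), (-3, 3), (1, -3), (1, 2), (3, -2), (3, 3). Count: 6.

6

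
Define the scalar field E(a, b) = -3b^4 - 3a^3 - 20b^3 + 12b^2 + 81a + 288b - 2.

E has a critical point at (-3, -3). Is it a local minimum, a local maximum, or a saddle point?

local minimum

The mixed partial ∂²E/∂a∂b is 0, so the Hessian at any point is diag(E_aa, E_bb) = diag(-18a, 12(-3b^2 - 10b + 2)).
At (-3, -3): H = diag(54, 60).
Both eigenvalues are positive, so H is positive definite: a local minimum.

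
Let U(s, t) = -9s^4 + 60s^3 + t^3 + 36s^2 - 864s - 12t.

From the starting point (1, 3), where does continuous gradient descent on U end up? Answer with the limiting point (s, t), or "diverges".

(3, 2)

U is separable, so gradient descent decouples: s follows -∂U/∂s, t follows -∂U/∂t.
∂U/∂s = -36(s - 4)(s - 3)(s + 2); at s=1 this is -648, so s increases.
∂U/∂t = 3(t - 2)(t + 2); at t=3 this is 15, so t decreases.
s converges to its nearest critical value 3 (a local min of the s-part); t converges to 2. The iterate converges to (3, 2).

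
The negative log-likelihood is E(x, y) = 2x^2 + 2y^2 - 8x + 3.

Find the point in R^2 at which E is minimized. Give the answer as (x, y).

E(x,y) separates as P(x) + Q(y) + 3, so its minimum is min P + min Q + 3.
P'(x) = 4x - 8 vanishes at x ∈ {2}; Q'(y) = 4y vanishes at y ∈ {0}.
Local minima of P (where P''>0): P(2)=-8. Local minima of Q: Q(0)=0.
So the global minimum of E is P(2) + Q(0) + 3 = -8 + 0 + 3 = -5, attained at (2, 0).

(2, 0)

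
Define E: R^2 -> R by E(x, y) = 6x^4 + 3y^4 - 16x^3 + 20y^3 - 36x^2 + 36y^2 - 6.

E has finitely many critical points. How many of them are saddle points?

4

E separates as a function of x plus a function of y, so ∇E=0 decouples.
∂E/∂x = 24x(x - 3)(x + 1) = 0 at x ∈ {-1, 0, 3}; ∂E/∂y = 12y(y + 2)(y + 3) = 0 at y ∈ {-3, -2, 0}.
The Hessian is diagonal: diag(E_xx, E_yy). Second derivatives: E_xx(-1)=96, E_xx(0)=-72, E_xx(3)=288; E_yy(-3)=36, E_yy(-2)=-24, E_yy(0)=72.
Saddle points occur where the two diagonal entries have opposite signs: (-1, -2), (0, -3), (0, 0), (3, -2). Count: 4.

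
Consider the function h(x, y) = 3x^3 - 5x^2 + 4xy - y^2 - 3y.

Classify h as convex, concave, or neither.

The term 3x^3 is cubic, so the Hessian is not constant.
∂²h/∂x² = 18x - 10, which takes both signs as x varies (negative for sufficiently negative x). A diagonal entry of the Hessian changing sign means the Hessian is neither positive- nor negative-semidefinite on all of R^2.

neither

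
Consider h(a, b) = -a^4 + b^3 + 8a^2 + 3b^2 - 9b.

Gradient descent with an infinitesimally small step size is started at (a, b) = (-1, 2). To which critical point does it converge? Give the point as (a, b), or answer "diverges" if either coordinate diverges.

(0, 1)

h is separable, so gradient descent decouples: a follows -∂h/∂a, b follows -∂h/∂b.
∂h/∂a = -4a(a - 2)(a + 2); at a=-1 this is -12, so a increases.
∂h/∂b = 3(b - 1)(b + 3); at b=2 this is 15, so b decreases.
a converges to its nearest critical value 0 (a local min of the a-part); b converges to 1. The iterate converges to (0, 1).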